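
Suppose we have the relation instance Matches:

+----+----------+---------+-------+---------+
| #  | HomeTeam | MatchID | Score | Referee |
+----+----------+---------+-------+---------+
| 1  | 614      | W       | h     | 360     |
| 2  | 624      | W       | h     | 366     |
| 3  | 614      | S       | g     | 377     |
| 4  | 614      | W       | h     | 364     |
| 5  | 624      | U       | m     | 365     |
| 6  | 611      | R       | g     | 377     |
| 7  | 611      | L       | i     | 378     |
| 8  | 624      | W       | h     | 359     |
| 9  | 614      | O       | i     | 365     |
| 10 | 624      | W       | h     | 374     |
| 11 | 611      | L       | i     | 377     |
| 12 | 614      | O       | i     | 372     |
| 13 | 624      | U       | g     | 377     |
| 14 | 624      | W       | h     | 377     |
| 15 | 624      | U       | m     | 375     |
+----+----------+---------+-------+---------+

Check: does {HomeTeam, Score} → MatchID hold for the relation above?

(HomeTeam=614, Score=h): rows 1, 4 → MatchID = W, W ✓
(HomeTeam=624, Score=h): rows 2, 8, 10, 14 → MatchID = W, W, W, W ✓
(HomeTeam=614, Score=g): row 3 → MatchID = S ✓
(HomeTeam=624, Score=m): rows 5, 15 → MatchID = U, U ✓
(HomeTeam=611, Score=g): row 6 → MatchID = R ✓
(HomeTeam=611, Score=i): rows 7, 11 → MatchID = L, L ✓
(HomeTeam=614, Score=i): rows 9, 12 → MatchID = O, O ✓
(HomeTeam=624, Score=g): row 13 → MatchID = U ✓
Every {HomeTeam, Score} value is associated with a single MatchID value, so {HomeTeam, Score} → MatchID holds.

Yes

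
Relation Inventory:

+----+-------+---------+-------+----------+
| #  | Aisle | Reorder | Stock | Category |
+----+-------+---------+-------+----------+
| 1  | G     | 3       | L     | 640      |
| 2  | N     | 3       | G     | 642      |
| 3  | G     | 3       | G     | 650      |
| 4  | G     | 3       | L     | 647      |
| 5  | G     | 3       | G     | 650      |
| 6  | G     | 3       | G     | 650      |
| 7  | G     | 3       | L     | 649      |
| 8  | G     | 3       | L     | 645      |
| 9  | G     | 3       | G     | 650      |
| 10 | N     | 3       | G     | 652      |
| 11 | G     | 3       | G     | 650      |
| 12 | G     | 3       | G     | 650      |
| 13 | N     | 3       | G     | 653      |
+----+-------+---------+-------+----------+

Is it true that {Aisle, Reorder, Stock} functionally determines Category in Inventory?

No

(Aisle=G, Reorder=3, Stock=L): rows 1, 4, 7, 8 → Category takes values {640, 647, 649, 645} — violation
(Aisle=N, Reorder=3, Stock=G): rows 2, 10, 13 → Category takes values {642, 652, 653} — violation
(Aisle=G, Reorder=3, Stock=G): rows 3, 5, 6, 9, 11, 12 → Category = 650, 650, 650, 650, 650, 650 ✓
Two rows agree on {Aisle, Reorder, Stock} but differ on Category, so {Aisle, Reorder, Stock} → Category does not hold.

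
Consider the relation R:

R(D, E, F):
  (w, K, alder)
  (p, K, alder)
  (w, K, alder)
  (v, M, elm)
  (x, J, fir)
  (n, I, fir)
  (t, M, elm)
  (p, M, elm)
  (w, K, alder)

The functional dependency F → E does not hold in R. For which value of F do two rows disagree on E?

F=alder: 4 rows → E = K, K, K, K ✓
F=elm: 3 rows → E = M, M, M ✓
F=fir: 2 rows → E takes values {J, I} — violation
The only F value with inconsistent E is F=fir.

fir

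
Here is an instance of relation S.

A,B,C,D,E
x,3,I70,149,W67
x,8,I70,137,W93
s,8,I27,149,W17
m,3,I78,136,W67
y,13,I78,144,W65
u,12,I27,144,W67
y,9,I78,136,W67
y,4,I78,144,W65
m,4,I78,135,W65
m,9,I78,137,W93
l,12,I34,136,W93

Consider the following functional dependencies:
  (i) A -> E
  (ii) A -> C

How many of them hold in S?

1

(i) A -> E: A=x: 2 rows → E takes values {W67, W93} — violation; A=m: 3 rows → E takes values {W67, W65, W93} — violation; A=y: 3 rows → E takes values {W65, W67} — violation — fails.
(ii) A -> C: every LHS value maps to a single RHS value — holds.
1 of the 2 dependencies holds.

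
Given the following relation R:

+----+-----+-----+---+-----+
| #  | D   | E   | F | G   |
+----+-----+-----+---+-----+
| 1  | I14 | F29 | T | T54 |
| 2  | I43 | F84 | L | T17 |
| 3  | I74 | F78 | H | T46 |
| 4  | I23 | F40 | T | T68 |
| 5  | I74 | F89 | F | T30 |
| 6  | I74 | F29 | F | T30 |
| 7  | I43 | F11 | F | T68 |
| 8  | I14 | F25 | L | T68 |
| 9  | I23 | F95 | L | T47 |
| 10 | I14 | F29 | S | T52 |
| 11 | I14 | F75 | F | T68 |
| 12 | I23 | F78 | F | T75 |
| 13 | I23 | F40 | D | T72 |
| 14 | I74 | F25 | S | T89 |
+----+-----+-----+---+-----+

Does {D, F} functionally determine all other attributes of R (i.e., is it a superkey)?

Rows 5 and 6 have the same {D, F} value (D=I74, F=F) but are distinct tuples, so {D, F} does not determine every attribute — not a superkey.

No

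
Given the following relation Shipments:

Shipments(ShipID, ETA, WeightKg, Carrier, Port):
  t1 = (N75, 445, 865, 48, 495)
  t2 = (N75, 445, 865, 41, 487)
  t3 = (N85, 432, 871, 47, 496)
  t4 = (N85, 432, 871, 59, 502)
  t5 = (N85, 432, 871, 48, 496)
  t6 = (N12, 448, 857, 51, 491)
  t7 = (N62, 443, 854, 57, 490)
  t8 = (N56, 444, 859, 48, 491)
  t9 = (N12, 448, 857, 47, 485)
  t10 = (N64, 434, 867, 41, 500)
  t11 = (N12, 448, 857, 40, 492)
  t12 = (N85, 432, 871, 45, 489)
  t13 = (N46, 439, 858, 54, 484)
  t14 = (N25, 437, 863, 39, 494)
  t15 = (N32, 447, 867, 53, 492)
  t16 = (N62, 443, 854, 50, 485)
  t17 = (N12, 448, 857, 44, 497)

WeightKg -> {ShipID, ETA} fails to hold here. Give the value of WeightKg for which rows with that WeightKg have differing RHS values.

867

WeightKg=865: rows 1, 2 → {ShipID,ETA} = (N75, 445), (N75, 445) ✓
WeightKg=871: rows 3, 4, 5, 12 → {ShipID,ETA} = (N85, 432), (N85, 432), (N85, 432), (N85, 432) ✓
WeightKg=857: rows 6, 9, 11, 17 → {ShipID,ETA} = (N12, 448), (N12, 448), (N12, 448), (N12, 448) ✓
WeightKg=854: rows 7, 16 → {ShipID,ETA} = (N62, 443), (N62, 443) ✓
WeightKg=859: row 8 → {ShipID,ETA} = (N56, 444) ✓
WeightKg=867: rows 10, 15 → {ShipID,ETA} takes values {(N64, 434), (N32, 447)} — violation
WeightKg=858: row 13 → {ShipID,ETA} = (N46, 439) ✓
WeightKg=863: row 14 → {ShipID,ETA} = (N25, 437) ✓
The only WeightKg value with inconsistent RHS is WeightKg=867.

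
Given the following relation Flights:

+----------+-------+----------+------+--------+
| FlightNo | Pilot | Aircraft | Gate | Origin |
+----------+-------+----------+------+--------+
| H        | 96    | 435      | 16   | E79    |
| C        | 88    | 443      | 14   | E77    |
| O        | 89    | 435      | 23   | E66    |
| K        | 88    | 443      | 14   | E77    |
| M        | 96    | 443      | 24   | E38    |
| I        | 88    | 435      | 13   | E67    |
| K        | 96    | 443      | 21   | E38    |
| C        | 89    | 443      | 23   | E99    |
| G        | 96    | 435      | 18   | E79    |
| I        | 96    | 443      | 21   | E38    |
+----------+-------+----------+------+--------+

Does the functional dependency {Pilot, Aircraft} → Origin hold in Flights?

(Pilot=96, Aircraft=435): 2 rows → Origin = E79, E79 ✓
(Pilot=88, Aircraft=443): 2 rows → Origin = E77, E77 ✓
(Pilot=89, Aircraft=435): 1 row → Origin = E66 ✓
(Pilot=96, Aircraft=443): 3 rows → Origin = E38, E38, E38 ✓
(Pilot=88, Aircraft=435): 1 row → Origin = E67 ✓
(Pilot=89, Aircraft=443): 1 row → Origin = E99 ✓
Every {Pilot, Aircraft} value is associated with a single Origin value, so {Pilot, Aircraft} → Origin holds.

Yes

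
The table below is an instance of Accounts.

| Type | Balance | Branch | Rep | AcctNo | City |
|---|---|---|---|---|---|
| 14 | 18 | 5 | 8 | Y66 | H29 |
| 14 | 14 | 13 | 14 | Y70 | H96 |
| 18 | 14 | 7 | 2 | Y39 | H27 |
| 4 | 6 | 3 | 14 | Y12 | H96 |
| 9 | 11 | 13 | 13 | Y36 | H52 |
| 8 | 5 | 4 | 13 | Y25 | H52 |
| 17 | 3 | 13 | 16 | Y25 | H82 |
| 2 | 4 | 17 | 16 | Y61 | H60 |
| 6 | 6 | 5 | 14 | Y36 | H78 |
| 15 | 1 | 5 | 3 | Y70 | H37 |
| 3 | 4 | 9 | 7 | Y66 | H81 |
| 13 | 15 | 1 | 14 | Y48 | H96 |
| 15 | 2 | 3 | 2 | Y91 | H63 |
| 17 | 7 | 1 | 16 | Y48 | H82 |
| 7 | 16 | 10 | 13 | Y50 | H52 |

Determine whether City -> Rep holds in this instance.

City=H29: 1 row → Rep = 8 ✓
City=H96: 3 rows → Rep = 14, 14, 14 ✓
City=H27: 1 row → Rep = 2 ✓
City=H52: 3 rows → Rep = 13, 13, 13 ✓
City=H82: 2 rows → Rep = 16, 16 ✓
City=H60: 1 row → Rep = 16 ✓
City=H78: 1 row → Rep = 14 ✓
City=H37: 1 row → Rep = 3 ✓
City=H81: 1 row → Rep = 7 ✓
City=H63: 1 row → Rep = 2 ✓
Every City value is associated with a single Rep value, so City -> Rep holds.

Yes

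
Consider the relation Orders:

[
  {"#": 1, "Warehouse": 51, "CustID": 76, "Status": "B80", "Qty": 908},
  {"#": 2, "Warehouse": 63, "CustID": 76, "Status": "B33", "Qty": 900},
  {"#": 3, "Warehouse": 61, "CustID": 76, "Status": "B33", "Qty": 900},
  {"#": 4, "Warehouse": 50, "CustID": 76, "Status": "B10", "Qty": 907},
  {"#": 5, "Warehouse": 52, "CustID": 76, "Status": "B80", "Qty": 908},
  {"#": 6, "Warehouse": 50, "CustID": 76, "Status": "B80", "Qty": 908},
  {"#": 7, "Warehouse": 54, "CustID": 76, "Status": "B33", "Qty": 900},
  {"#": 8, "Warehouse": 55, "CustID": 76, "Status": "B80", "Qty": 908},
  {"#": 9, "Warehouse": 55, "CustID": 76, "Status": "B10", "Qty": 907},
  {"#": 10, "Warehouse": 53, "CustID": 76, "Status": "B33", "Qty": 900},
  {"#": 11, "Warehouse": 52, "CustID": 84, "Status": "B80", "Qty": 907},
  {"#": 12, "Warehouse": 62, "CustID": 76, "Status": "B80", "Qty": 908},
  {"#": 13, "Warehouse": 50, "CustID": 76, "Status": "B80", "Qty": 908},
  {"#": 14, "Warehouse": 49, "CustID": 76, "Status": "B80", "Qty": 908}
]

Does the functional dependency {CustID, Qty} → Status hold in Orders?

Yes

(CustID=76, Qty=908): rows 1, 5, 6, 8, 12, 13, 14 → Status = B80, B80, B80, B80, B80, B80, B80 ✓
(CustID=76, Qty=900): rows 2, 3, 7, 10 → Status = B33, B33, B33, B33 ✓
(CustID=76, Qty=907): rows 4, 9 → Status = B10, B10 ✓
(CustID=84, Qty=907): row 11 → Status = B80 ✓
Every {CustID, Qty} value is associated with a single Status value, so {CustID, Qty} → Status holds.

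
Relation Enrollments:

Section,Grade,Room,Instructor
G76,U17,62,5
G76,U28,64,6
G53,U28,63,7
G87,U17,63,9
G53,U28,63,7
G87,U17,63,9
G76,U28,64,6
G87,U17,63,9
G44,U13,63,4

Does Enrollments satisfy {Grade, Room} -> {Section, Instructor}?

Yes

(Grade=U17, Room=62): 1 row → {Section,Instructor} = (G76, 5) ✓
(Grade=U28, Room=64): 2 rows → {Section,Instructor} = (G76, 6), (G76, 6) ✓
(Grade=U28, Room=63): 2 rows → {Section,Instructor} = (G53, 7), (G53, 7) ✓
(Grade=U17, Room=63): 3 rows → {Section,Instructor} = (G87, 9), (G87, 9), (G87, 9) ✓
(Grade=U13, Room=63): 1 row → {Section,Instructor} = (G44, 4) ✓
Every {Grade, Room} value is associated with a single {Section, Instructor} value, so {Grade, Room} -> {Section, Instructor} holds.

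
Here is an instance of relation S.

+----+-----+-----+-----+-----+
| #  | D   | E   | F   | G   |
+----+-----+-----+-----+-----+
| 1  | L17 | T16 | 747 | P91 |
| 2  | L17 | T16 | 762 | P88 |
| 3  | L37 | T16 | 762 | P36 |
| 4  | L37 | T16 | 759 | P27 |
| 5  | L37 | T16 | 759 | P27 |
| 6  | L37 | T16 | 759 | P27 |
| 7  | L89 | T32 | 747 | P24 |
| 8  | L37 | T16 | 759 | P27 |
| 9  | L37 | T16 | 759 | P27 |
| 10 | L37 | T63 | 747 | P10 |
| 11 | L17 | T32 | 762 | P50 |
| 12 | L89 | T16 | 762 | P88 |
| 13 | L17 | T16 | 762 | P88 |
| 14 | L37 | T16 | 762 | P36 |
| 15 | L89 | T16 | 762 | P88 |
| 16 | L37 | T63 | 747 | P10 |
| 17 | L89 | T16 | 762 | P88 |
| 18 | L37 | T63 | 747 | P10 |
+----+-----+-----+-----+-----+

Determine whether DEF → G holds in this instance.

(D=L17, E=T16, F=747): row 1 → G = P91 ✓
(D=L17, E=T16, F=762): rows 2, 13 → G = P88, P88 ✓
(D=L37, E=T16, F=762): rows 3, 14 → G = P36, P36 ✓
(D=L37, E=T16, F=759): rows 4, 5, 6, 8, 9 → G = P27, P27, P27, P27, P27 ✓
(D=L89, E=T32, F=747): row 7 → G = P24 ✓
(D=L37, E=T63, F=747): rows 10, 16, 18 → G = P10, P10, P10 ✓
(D=L17, E=T32, F=762): row 11 → G = P50 ✓
(D=L89, E=T16, F=762): rows 12, 15, 17 → G = P88, P88, P88 ✓
Every DEF value is associated with a single G value, so DEF → G holds.

Yes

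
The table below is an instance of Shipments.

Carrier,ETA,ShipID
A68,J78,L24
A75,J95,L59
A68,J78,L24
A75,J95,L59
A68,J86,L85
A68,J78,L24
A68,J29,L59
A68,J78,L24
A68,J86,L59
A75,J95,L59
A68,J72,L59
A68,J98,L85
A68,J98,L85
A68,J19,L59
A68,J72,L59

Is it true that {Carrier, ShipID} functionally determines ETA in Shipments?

No

(Carrier=A68, ShipID=L24): 4 rows → ETA = J78, J78, J78, J78 ✓
(Carrier=A75, ShipID=L59): 3 rows → ETA = J95, J95, J95 ✓
(Carrier=A68, ShipID=L85): 3 rows → ETA takes values {J86, J98} — violation
(Carrier=A68, ShipID=L59): 5 rows → ETA takes values {J29, J86, J72, J19} — violation
Two rows agree on {Carrier, ShipID} but differ on ETA, so {Carrier, ShipID} → ETA does not hold.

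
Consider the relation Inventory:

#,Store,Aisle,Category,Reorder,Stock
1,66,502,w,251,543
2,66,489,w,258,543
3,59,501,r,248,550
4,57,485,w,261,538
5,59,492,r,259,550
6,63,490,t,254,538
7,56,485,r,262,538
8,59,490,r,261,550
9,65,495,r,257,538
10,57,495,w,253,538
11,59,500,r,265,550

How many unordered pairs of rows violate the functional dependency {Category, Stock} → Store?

(Category=w, Stock=543): all 2 rows agree on Store — 0 pairs.
(Category=r, Stock=550): all 4 rows agree on Store — 0 pairs.
(Category=w, Stock=538): all 2 rows agree on Store — 0 pairs.
(Category=r, Stock=538): violating pairs (7,9) — 1 pair.

1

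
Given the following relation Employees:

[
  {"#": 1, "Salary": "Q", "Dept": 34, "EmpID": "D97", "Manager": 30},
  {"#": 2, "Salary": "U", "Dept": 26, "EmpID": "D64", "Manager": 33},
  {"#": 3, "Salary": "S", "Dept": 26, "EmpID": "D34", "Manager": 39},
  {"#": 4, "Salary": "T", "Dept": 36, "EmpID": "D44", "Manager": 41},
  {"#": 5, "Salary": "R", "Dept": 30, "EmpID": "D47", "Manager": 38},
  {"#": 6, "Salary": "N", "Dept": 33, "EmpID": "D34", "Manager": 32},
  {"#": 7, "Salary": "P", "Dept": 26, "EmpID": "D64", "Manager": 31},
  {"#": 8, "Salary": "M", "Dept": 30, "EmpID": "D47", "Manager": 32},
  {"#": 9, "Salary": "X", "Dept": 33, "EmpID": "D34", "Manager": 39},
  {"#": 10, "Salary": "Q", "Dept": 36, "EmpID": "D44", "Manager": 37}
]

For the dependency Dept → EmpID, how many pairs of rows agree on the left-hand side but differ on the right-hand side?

Dept=26: violating pairs (2,3), (3,7) — 2 pairs.
Dept=36: all 2 rows agree on EmpID — 0 pairs.
Dept=30: all 2 rows agree on EmpID — 0 pairs.
Dept=33: all 2 rows agree on EmpID — 0 pairs.

2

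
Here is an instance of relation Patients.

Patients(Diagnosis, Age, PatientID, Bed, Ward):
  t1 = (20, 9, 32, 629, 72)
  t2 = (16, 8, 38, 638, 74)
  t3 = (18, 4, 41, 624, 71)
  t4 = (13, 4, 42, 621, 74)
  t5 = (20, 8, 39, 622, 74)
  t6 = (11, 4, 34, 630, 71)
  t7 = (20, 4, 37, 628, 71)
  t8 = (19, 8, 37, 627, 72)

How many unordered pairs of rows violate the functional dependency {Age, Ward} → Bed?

4

(Age=8, Ward=74): violating pairs (2,5) — 1 pair.
(Age=4, Ward=71): violating pairs (3,6), (3,7), (6,7) — 3 pairs.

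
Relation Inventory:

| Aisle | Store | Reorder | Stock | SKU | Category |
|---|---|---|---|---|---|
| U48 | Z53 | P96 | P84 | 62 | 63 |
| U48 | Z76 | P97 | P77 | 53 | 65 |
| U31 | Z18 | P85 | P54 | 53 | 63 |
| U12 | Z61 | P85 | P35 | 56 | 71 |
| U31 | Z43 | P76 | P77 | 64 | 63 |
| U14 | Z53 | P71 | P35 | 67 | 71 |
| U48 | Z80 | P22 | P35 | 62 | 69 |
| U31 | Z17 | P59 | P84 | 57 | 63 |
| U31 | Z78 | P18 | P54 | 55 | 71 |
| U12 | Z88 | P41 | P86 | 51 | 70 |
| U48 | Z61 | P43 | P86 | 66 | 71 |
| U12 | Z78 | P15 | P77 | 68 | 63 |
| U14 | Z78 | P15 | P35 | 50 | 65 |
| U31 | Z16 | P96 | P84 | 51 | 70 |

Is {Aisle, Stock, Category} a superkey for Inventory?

All 14 rows have distinct {Aisle, Stock, Category} values, so {Aisle, Stock, Category} → (all attributes) holds and {Aisle, Stock, Category} is a superkey.

Yes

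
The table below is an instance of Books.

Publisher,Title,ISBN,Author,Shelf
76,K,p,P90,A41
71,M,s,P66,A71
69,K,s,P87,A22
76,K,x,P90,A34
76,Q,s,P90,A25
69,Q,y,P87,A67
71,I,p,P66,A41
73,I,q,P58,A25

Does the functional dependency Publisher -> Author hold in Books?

Publisher=76: 3 rows → Author = P90, P90, P90 ✓
Publisher=71: 2 rows → Author = P66, P66 ✓
Publisher=69: 2 rows → Author = P87, P87 ✓
Publisher=73: 1 row → Author = P58 ✓
Every Publisher value is associated with a single Author value, so Publisher -> Author holds.

Yes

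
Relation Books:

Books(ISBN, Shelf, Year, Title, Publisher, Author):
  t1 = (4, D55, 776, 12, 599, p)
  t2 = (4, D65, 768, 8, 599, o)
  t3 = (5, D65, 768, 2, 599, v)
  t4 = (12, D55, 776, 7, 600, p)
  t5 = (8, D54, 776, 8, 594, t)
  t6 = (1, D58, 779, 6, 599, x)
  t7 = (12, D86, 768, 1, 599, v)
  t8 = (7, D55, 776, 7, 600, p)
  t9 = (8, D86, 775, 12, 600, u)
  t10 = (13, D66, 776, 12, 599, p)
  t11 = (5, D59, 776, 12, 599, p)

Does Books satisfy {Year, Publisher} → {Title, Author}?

No

(Year=776, Publisher=599): rows 1, 10, 11 → {Title,Author} = (12, p), (12, p), (12, p) ✓
(Year=768, Publisher=599): rows 2, 3, 7 → {Title,Author} takes values {(8, o), (2, v), (1, v)} — violation
(Year=776, Publisher=600): rows 4, 8 → {Title,Author} = (7, p), (7, p) ✓
(Year=776, Publisher=594): row 5 → {Title,Author} = (8, t) ✓
(Year=779, Publisher=599): row 6 → {Title,Author} = (6, x) ✓
(Year=775, Publisher=600): row 9 → {Title,Author} = (12, u) ✓
Two rows agree on {Year, Publisher} but differ on {Title, Author}, so {Year, Publisher} → {Title, Author} does not hold.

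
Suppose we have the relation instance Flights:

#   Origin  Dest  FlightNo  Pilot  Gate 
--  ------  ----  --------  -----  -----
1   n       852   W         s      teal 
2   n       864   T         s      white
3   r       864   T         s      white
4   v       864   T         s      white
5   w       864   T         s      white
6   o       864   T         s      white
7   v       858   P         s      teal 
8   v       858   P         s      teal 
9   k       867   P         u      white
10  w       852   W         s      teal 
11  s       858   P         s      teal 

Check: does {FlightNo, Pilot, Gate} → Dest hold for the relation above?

Yes

(FlightNo=W, Pilot=s, Gate=teal): rows 1, 10 → Dest = 852, 852 ✓
(FlightNo=T, Pilot=s, Gate=white): rows 2, 3, 4, 5, 6 → Dest = 864, 864, 864, 864, 864 ✓
(FlightNo=P, Pilot=s, Gate=teal): rows 7, 8, 11 → Dest = 858, 858, 858 ✓
(FlightNo=P, Pilot=u, Gate=white): row 9 → Dest = 867 ✓
Every {FlightNo, Pilot, Gate} value is associated with a single Dest value, so {FlightNo, Pilot, Gate} → Dest holds.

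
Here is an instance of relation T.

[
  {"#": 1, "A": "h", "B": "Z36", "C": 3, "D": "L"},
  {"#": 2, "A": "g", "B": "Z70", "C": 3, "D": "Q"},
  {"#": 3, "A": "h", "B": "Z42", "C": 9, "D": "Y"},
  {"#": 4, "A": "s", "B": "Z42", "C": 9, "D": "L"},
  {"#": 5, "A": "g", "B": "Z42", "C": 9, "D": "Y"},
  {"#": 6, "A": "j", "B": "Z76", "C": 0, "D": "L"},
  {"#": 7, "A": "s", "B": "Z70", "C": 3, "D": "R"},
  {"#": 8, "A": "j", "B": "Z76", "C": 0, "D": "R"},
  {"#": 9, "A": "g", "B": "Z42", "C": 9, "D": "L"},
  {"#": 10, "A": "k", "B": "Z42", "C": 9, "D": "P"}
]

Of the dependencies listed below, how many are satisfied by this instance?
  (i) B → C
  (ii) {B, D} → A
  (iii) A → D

1

(i) B → C: every LHS value maps to a single RHS value — holds.
(ii) {B, D} → A: (B=Z42, D=Y): rows 3, 5 → A takes values {h, g} — violation; (B=Z42, D=L): rows 4, 9 → A takes values {s, g} — violation — fails.
(iii) A → D: A=h: rows 1, 3 → D takes values {L, Y} — violation; A=g: rows 2, 5, 9 → D takes values {Q, Y, L} — violation; A=s: rows 4, 7 → D takes values {L, R} — violation; A=j: rows 6, 8 → D takes values {L, R} — violation — fails.
1 of the 3 dependencies holds.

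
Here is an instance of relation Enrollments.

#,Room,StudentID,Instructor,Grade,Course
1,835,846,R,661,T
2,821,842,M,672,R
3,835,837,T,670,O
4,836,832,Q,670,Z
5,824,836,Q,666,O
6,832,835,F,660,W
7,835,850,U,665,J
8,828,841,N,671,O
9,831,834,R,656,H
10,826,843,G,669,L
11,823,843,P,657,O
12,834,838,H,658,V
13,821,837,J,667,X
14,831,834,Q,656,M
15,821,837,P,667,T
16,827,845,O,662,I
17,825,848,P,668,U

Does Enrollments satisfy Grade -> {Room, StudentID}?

Grade=661: row 1 → {Room,StudentID} = (835, 846) ✓
Grade=672: row 2 → {Room,StudentID} = (821, 842) ✓
Grade=670: rows 3, 4 → {Room,StudentID} takes values {(835, 837), (836, 832)} — violation
Grade=666: row 5 → {Room,StudentID} = (824, 836) ✓
Grade=660: row 6 → {Room,StudentID} = (832, 835) ✓
Grade=665: row 7 → {Room,StudentID} = (835, 850) ✓
Grade=671: row 8 → {Room,StudentID} = (828, 841) ✓
Grade=656: rows 9, 14 → {Room,StudentID} = (831, 834), (831, 834) ✓
Grade=669: row 10 → {Room,StudentID} = (826, 843) ✓
Grade=657: row 11 → {Room,StudentID} = (823, 843) ✓
Grade=658: row 12 → {Room,StudentID} = (834, 838) ✓
Grade=667: rows 13, 15 → {Room,StudentID} = (821, 837), (821, 837) ✓
Grade=662: row 16 → {Room,StudentID} = (827, 845) ✓
Grade=668: row 17 → {Room,StudentID} = (825, 848) ✓
Two rows agree on Grade but differ on {Room, StudentID}, so Grade -> {Room, StudentID} does not hold.

No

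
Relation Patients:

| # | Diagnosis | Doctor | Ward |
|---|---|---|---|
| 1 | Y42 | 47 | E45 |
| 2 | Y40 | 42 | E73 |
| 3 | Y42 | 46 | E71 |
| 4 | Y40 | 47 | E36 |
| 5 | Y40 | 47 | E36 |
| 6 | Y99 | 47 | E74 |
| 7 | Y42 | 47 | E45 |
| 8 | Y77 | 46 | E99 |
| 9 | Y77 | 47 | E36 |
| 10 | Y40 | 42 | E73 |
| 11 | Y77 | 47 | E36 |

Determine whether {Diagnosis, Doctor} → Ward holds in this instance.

Yes

(Diagnosis=Y42, Doctor=47): rows 1, 7 → Ward = E45, E45 ✓
(Diagnosis=Y40, Doctor=42): rows 2, 10 → Ward = E73, E73 ✓
(Diagnosis=Y42, Doctor=46): row 3 → Ward = E71 ✓
(Diagnosis=Y40, Doctor=47): rows 4, 5 → Ward = E36, E36 ✓
(Diagnosis=Y99, Doctor=47): row 6 → Ward = E74 ✓
(Diagnosis=Y77, Doctor=46): row 8 → Ward = E99 ✓
(Diagnosis=Y77, Doctor=47): rows 9, 11 → Ward = E36, E36 ✓
Every {Diagnosis, Doctor} value is associated with a single Ward value, so {Diagnosis, Doctor} → Ward holds.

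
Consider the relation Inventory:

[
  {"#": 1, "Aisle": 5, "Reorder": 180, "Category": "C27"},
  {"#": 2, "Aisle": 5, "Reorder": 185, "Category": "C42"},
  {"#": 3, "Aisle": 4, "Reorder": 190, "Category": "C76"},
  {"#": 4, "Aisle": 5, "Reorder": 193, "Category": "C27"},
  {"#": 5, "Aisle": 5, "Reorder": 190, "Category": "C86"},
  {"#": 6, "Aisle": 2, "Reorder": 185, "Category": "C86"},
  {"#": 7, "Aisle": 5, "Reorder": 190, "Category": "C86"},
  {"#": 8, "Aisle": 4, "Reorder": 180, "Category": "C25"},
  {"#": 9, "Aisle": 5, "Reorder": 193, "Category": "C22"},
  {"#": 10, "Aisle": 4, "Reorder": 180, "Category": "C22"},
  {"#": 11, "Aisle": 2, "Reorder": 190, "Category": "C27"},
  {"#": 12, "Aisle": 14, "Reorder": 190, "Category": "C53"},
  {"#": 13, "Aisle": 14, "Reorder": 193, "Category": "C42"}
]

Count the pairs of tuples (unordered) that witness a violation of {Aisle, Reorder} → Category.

(Aisle=5, Reorder=193): violating pairs (4,9) — 1 pair.
(Aisle=5, Reorder=190): all 2 rows agree on Category — 0 pairs.
(Aisle=4, Reorder=180): violating pairs (8,10) — 1 pair.

2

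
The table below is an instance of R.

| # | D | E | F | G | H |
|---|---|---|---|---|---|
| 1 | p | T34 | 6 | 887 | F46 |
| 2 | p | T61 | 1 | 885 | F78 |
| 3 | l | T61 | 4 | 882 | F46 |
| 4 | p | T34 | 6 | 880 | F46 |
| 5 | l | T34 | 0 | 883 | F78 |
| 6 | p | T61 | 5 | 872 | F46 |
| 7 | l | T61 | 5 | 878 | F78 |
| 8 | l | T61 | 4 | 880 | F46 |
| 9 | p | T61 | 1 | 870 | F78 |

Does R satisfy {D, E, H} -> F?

(D=p, E=T34, H=F46): rows 1, 4 → F = 6, 6 ✓
(D=p, E=T61, H=F78): rows 2, 9 → F = 1, 1 ✓
(D=l, E=T61, H=F46): rows 3, 8 → F = 4, 4 ✓
(D=l, E=T34, H=F78): row 5 → F = 0 ✓
(D=p, E=T61, H=F46): row 6 → F = 5 ✓
(D=l, E=T61, H=F78): row 7 → F = 5 ✓
Every {D, E, H} value is associated with a single F value, so {D, E, H} -> F holds.

Yes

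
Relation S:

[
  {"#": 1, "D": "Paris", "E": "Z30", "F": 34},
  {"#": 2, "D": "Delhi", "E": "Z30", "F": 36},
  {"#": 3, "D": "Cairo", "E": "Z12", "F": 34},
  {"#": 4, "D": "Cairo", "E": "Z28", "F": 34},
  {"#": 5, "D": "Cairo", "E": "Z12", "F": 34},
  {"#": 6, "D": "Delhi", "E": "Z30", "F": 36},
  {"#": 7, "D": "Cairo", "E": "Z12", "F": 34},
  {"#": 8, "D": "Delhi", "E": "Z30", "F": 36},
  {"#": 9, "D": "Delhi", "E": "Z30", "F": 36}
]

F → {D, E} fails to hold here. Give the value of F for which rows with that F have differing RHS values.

F=34: rows 1, 3, 4, 5, 7 → {D,E} takes values {(Paris, Z30), (Cairo, Z12), (Cairo, Z28)} — violation
F=36: rows 2, 6, 8, 9 → {D,E} = (Delhi, Z30), (Delhi, Z30), (Delhi, Z30), (Delhi, Z30) ✓
The only F value with inconsistent RHS is F=34.

34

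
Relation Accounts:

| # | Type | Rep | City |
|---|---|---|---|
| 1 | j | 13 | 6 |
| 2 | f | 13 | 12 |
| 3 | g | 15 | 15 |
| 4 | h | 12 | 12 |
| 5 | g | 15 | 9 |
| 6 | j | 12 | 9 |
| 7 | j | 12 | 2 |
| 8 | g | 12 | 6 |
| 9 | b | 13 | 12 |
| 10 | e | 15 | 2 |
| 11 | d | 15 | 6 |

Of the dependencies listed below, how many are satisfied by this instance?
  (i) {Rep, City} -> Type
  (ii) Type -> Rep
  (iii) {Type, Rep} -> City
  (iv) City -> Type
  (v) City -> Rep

(i) {Rep, City} -> Type: (Rep=13, City=12): rows 2, 9 → Type takes values {f, b} — violation — fails.
(ii) Type -> Rep: Type=j: rows 1, 6, 7 → Rep takes values {13, 12} — violation; Type=g: rows 3, 5, 8 → Rep takes values {15, 12} — violation — fails.
(iii) {Type, Rep} -> City: (Type=g, Rep=15): rows 3, 5 → City takes values {15, 9} — violation; (Type=j, Rep=12): rows 6, 7 → City takes values {9, 2} — violation — fails.
(iv) City -> Type: City=6: rows 1, 8, 11 → Type takes values {j, g, d} — violation; City=12: rows 2, 4, 9 → Type takes values {f, h, b} — violation; City=9: rows 5, 6 → Type takes values {g, j} — violation; City=2: rows 7, 10 → Type takes values {j, e} — violation — fails.
(v) City -> Rep: City=6: rows 1, 8, 11 → Rep takes values {13, 12, 15} — violation; City=12: rows 2, 4, 9 → Rep takes values {13, 12} — violation; City=9: rows 5, 6 → Rep takes values {15, 12} — violation; City=2: rows 7, 10 → Rep takes values {12, 15} — violation — fails.
None of the 5 dependencies hold.

0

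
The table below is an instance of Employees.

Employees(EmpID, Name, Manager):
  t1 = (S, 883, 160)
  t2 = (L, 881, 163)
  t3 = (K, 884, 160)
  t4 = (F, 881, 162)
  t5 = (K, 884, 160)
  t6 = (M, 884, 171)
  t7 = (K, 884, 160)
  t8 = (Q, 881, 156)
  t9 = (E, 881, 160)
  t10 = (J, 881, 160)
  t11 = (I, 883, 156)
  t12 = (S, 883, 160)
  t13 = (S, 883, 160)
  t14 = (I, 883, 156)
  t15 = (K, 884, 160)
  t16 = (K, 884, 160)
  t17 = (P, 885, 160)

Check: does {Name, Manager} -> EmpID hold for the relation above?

(Name=883, Manager=160): rows 1, 12, 13 → EmpID = S, S, S ✓
(Name=881, Manager=163): row 2 → EmpID = L ✓
(Name=884, Manager=160): rows 3, 5, 7, 15, 16 → EmpID = K, K, K, K, K ✓
(Name=881, Manager=162): row 4 → EmpID = F ✓
(Name=884, Manager=171): row 6 → EmpID = M ✓
(Name=881, Manager=156): row 8 → EmpID = Q ✓
(Name=881, Manager=160): rows 9, 10 → EmpID takes values {E, J} — violation
(Name=883, Manager=156): rows 11, 14 → EmpID = I, I ✓
(Name=885, Manager=160): row 17 → EmpID = P ✓
Two rows agree on {Name, Manager} but differ on EmpID, so {Name, Manager} -> EmpID does not hold.

No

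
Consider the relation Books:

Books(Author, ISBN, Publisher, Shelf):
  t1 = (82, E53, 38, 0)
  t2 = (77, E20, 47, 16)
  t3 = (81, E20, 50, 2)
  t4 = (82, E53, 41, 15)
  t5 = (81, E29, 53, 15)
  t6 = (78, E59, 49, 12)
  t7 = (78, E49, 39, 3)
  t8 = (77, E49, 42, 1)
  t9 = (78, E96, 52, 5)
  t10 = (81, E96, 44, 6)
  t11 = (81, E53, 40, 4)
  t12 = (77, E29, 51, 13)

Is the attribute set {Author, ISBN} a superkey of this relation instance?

Rows 1 and 4 have the same {Author, ISBN} value (Author=82, ISBN=E53) but are distinct tuples, so {Author, ISBN} does not determine every attribute — not a superkey.

No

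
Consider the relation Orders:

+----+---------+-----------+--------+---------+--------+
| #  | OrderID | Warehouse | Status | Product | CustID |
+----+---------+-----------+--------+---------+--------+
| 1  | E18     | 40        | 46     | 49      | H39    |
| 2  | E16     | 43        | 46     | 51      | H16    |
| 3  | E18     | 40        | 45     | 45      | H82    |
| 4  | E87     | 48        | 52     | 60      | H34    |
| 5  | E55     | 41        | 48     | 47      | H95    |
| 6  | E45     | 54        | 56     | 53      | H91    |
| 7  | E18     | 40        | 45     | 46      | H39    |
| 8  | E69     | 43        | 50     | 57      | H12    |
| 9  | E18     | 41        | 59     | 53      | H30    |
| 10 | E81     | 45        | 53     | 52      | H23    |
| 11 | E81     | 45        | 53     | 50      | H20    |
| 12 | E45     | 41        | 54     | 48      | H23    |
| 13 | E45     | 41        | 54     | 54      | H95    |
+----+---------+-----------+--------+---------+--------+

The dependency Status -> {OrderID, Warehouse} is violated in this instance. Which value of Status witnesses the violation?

Status=46: rows 1, 2 → {OrderID,Warehouse} takes values {(E18, 40), (E16, 43)} — violation
Status=45: rows 3, 7 → {OrderID,Warehouse} = (E18, 40), (E18, 40) ✓
Status=52: row 4 → {OrderID,Warehouse} = (E87, 48) ✓
Status=48: row 5 → {OrderID,Warehouse} = (E55, 41) ✓
Status=56: row 6 → {OrderID,Warehouse} = (E45, 54) ✓
Status=50: row 8 → {OrderID,Warehouse} = (E69, 43) ✓
Status=59: row 9 → {OrderID,Warehouse} = (E18, 41) ✓
Status=53: rows 10, 11 → {OrderID,Warehouse} = (E81, 45), (E81, 45) ✓
Status=54: rows 12, 13 → {OrderID,Warehouse} = (E45, 41), (E45, 41) ✓
The only Status value with inconsistent RHS is Status=46.

46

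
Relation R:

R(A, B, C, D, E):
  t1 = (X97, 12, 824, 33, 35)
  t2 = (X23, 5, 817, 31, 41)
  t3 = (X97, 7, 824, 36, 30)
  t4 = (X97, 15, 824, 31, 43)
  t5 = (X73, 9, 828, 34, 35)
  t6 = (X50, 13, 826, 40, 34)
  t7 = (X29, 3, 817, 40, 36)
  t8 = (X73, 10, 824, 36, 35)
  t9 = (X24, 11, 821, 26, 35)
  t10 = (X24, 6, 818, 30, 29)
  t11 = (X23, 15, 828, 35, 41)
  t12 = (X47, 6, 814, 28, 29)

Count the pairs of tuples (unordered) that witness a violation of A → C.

A=X97: all 3 rows agree on C — 0 pairs.
A=X23: violating pairs (2,11) — 1 pair.
A=X73: violating pairs (5,8) — 1 pair.
A=X24: violating pairs (9,10) — 1 pair.

3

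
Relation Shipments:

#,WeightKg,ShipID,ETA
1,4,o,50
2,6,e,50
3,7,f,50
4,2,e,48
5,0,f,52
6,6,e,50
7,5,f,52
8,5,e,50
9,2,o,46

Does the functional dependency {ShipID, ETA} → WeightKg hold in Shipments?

No

(ShipID=o, ETA=50): row 1 → WeightKg = 4 ✓
(ShipID=e, ETA=50): rows 2, 6, 8 → WeightKg takes values {6, 5} — violation
(ShipID=f, ETA=50): row 3 → WeightKg = 7 ✓
(ShipID=e, ETA=48): row 4 → WeightKg = 2 ✓
(ShipID=f, ETA=52): rows 5, 7 → WeightKg takes values {0, 5} — violation
(ShipID=o, ETA=46): row 9 → WeightKg = 2 ✓
Two rows agree on {ShipID, ETA} but differ on WeightKg, so {ShipID, ETA} → WeightKg does not hold.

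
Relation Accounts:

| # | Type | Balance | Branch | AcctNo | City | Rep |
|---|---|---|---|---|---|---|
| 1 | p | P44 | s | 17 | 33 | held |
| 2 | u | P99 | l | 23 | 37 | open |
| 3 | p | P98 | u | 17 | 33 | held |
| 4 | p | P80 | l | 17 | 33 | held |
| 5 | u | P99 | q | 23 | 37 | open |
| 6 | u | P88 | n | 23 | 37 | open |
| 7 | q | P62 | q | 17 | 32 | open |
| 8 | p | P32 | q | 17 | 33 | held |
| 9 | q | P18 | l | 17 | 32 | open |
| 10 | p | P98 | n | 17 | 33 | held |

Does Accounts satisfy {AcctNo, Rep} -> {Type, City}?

(AcctNo=17, Rep=held): rows 1, 3, 4, 8, 10 → {Type,City} = (p, 33), (p, 33), (p, 33), (p, 33), (p, 33) ✓
(AcctNo=23, Rep=open): rows 2, 5, 6 → {Type,City} = (u, 37), (u, 37), (u, 37) ✓
(AcctNo=17, Rep=open): rows 7, 9 → {Type,City} = (q, 32), (q, 32) ✓
Every {AcctNo, Rep} value is associated with a single {Type, City} value, so {AcctNo, Rep} -> {Type, City} holds.

Yes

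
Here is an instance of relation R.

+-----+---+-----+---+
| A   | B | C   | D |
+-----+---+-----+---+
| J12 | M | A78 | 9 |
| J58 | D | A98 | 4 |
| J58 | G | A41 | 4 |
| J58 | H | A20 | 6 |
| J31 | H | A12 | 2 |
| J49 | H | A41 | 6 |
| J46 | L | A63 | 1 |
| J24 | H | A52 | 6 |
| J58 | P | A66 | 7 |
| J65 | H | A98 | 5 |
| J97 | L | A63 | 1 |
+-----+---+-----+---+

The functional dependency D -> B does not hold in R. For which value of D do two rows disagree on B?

D=9: 1 row → B = M ✓
D=4: 2 rows → B takes values {D, G} — violation
D=6: 3 rows → B = H, H, H ✓
D=2: 1 row → B = H ✓
D=1: 2 rows → B = L, L ✓
D=7: 1 row → B = P ✓
D=5: 1 row → B = H ✓
The only D value with inconsistent B is D=4.

4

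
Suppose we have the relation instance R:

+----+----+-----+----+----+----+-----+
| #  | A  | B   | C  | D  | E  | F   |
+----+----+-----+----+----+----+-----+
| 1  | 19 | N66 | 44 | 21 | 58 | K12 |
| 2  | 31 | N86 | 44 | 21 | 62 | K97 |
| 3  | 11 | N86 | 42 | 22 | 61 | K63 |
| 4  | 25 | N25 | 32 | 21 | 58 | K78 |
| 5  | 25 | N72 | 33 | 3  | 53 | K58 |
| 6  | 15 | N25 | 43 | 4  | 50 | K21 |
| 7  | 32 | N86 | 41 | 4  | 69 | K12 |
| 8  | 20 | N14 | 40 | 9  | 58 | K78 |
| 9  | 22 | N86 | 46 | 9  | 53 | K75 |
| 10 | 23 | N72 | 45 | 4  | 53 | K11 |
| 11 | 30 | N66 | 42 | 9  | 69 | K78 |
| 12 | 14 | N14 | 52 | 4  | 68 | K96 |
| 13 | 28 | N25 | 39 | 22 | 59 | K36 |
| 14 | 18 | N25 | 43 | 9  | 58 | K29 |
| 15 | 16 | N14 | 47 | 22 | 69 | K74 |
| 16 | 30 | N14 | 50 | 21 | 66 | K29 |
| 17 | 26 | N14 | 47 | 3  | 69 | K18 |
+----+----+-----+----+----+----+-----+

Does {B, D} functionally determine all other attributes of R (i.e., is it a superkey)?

Yes

All 17 rows have distinct {B, D} values, so {B, D} → (all attributes) holds and {B, D} is a superkey.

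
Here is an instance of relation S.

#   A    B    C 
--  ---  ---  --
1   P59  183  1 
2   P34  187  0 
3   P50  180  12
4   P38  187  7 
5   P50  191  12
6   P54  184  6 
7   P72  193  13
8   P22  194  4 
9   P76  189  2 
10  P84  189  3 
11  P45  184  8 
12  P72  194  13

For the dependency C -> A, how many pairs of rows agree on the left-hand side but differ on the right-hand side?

0

C=12: all 2 rows agree on A — 0 pairs.
C=13: all 2 rows agree on A — 0 pairs.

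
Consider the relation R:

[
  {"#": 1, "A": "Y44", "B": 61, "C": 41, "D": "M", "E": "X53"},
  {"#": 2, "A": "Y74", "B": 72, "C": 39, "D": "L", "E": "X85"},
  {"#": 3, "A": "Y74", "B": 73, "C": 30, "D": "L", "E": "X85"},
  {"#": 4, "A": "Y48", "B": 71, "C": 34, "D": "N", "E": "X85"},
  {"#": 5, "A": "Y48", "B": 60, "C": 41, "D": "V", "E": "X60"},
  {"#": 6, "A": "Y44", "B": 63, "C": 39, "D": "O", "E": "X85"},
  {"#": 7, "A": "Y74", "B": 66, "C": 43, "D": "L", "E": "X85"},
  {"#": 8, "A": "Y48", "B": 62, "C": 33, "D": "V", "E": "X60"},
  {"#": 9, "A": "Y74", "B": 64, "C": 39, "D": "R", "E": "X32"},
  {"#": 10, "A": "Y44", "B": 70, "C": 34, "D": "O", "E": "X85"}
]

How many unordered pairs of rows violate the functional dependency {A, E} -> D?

(A=Y74, E=X85): all 3 rows agree on D — 0 pairs.
(A=Y48, E=X60): all 2 rows agree on D — 0 pairs.
(A=Y44, E=X85): all 2 rows agree on D — 0 pairs.

0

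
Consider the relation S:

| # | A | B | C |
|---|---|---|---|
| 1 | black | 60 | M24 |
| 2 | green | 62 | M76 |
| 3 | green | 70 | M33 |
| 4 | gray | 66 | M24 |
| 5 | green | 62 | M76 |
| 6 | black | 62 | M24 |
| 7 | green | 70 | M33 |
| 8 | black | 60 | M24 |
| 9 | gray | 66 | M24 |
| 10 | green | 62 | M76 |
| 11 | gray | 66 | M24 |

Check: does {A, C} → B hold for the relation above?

No

(A=black, C=M24): rows 1, 6, 8 → B takes values {60, 62} — violation
(A=green, C=M76): rows 2, 5, 10 → B = 62, 62, 62 ✓
(A=green, C=M33): rows 3, 7 → B = 70, 70 ✓
(A=gray, C=M24): rows 4, 9, 11 → B = 66, 66, 66 ✓
Two rows agree on {A, C} but differ on B, so {A, C} → B does not hold.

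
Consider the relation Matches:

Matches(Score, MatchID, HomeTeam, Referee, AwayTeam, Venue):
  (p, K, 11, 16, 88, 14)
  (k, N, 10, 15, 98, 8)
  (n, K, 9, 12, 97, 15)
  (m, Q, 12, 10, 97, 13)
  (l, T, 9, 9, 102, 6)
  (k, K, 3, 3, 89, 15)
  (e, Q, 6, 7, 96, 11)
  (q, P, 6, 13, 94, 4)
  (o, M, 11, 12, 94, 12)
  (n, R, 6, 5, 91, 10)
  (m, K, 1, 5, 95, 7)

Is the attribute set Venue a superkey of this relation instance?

Two distinct rows share Venue=15, so Venue does not determine every attribute — not a superkey.

No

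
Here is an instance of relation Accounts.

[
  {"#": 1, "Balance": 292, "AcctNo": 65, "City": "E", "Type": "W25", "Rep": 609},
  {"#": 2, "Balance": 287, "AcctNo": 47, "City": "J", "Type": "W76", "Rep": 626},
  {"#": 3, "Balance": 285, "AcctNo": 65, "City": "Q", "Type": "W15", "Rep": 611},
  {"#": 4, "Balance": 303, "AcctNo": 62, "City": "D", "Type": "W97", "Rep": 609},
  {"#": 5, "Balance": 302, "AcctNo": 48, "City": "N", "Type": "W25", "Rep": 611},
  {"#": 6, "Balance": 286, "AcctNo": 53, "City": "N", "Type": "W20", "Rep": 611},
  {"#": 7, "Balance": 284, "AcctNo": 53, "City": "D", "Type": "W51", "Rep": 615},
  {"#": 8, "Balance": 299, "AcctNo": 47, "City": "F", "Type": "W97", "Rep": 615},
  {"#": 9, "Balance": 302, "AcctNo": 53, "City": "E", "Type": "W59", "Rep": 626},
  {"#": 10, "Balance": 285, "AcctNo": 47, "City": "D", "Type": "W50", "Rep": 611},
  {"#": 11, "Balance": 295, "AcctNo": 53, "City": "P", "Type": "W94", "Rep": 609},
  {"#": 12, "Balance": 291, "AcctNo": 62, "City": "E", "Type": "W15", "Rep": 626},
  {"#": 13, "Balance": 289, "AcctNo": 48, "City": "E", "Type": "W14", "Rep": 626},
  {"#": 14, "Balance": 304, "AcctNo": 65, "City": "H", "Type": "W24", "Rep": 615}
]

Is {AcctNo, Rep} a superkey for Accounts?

All 14 rows have distinct {AcctNo, Rep} values, so {AcctNo, Rep} → (all attributes) holds and {AcctNo, Rep} is a superkey.

Yes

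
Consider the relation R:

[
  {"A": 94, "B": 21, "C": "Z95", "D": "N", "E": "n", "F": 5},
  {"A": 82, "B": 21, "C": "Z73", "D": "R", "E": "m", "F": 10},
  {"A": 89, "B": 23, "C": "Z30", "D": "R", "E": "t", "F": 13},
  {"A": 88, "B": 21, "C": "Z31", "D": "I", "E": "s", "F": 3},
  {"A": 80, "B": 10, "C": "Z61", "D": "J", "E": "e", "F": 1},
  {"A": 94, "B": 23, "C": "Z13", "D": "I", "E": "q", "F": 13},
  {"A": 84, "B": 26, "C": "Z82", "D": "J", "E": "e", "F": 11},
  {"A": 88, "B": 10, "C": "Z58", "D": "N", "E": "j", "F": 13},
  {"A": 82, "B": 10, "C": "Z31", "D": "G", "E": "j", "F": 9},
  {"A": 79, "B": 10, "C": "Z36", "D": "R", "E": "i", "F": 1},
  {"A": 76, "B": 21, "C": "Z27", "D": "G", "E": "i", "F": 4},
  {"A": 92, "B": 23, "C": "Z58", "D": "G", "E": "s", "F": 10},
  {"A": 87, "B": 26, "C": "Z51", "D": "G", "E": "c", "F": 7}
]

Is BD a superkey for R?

All 13 rows have distinct BD values, so BD → (all attributes) holds and BD is a superkey.

Yes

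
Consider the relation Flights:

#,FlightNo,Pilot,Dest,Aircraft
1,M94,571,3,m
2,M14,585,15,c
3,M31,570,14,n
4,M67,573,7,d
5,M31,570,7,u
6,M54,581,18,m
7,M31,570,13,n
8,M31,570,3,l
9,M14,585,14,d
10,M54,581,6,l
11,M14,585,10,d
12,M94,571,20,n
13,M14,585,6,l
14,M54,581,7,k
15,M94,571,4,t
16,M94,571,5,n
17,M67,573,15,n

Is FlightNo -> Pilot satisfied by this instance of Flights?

FlightNo=M94: rows 1, 12, 15, 16 → Pilot = 571, 571, 571, 571 ✓
FlightNo=M14: rows 2, 9, 11, 13 → Pilot = 585, 585, 585, 585 ✓
FlightNo=M31: rows 3, 5, 7, 8 → Pilot = 570, 570, 570, 570 ✓
FlightNo=M67: rows 4, 17 → Pilot = 573, 573 ✓
FlightNo=M54: rows 6, 10, 14 → Pilot = 581, 581, 581 ✓
Every FlightNo value is associated with a single Pilot value, so FlightNo -> Pilot holds.

Yes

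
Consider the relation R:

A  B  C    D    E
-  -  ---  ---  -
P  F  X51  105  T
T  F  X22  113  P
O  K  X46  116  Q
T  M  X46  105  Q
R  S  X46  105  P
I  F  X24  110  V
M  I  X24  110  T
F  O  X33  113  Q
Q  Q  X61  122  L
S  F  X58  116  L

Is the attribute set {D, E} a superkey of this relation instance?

Yes

All 10 rows have distinct {D, E} values, so {D, E} → (all attributes) holds and {D, E} is a superkey.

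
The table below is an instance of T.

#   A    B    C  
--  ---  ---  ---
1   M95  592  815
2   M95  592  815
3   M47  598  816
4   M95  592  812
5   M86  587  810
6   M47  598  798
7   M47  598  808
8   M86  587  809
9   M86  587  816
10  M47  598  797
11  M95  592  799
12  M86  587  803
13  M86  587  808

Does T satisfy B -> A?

Yes

B=592: rows 1, 2, 4, 11 → A = M95, M95, M95, M95 ✓
B=598: rows 3, 6, 7, 10 → A = M47, M47, M47, M47 ✓
B=587: rows 5, 8, 9, 12, 13 → A = M86, M86, M86, M86, M86 ✓
Every B value is associated with a single A value, so B -> A holds.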